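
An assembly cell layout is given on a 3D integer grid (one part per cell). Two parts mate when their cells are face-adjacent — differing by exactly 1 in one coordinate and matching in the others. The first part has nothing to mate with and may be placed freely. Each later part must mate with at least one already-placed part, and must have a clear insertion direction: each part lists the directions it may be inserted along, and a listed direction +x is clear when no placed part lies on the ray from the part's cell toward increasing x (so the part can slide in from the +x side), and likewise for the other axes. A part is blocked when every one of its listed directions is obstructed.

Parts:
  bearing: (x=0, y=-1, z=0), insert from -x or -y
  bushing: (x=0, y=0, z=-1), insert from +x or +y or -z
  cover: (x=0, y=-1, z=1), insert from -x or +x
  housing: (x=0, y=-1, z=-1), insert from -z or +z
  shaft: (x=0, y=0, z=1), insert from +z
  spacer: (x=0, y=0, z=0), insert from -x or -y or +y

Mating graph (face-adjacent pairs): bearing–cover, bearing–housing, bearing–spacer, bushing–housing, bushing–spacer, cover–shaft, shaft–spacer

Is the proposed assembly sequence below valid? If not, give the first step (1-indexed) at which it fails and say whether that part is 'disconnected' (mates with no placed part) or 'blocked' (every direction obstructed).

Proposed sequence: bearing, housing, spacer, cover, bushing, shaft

Valid

1. bearing@(0, -1, 0) [-x clear] — {bearing}
2. housing@(0, -1, -1) [-z clear] — {bearing, housing}
3. spacer@(0, 0, 0) [-x clear] — {bearing, housing, spacer}
4. cover@(0, -1, 1) [-x clear] — {bearing, cover, housing, spacer}
5. bushing@(0, 0, -1) [+x clear] — {bearing, bushing, cover, housing, spacer}
6. shaft@(0, 0, 1) [+z clear] — {bearing, bushing, cover, housing, shaft, spacer}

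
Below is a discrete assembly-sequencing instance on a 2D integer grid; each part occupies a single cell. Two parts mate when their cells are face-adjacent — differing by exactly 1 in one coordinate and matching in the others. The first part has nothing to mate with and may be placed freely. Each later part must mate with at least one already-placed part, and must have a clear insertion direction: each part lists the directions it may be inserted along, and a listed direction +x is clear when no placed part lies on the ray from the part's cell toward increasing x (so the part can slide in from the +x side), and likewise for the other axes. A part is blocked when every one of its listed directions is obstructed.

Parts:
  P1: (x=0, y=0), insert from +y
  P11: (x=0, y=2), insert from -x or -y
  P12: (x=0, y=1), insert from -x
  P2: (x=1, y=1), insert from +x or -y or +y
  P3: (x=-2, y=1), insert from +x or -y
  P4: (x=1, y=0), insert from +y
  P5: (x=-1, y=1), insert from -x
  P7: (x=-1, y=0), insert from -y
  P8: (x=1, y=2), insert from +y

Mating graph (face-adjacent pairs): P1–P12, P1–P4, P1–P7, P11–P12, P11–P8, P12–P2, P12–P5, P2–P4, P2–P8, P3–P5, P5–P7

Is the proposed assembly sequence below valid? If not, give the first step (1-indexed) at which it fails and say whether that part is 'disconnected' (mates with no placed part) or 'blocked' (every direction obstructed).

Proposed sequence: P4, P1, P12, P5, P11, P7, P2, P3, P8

1. P4@(1, 0) [+y clear] — {P4}
2. P1@(0, 0) [+y clear] — {P1, P4}
3. P12@(0, 1) [-x clear] — {P1, P12, P4}
4. P5@(-1, 1) [-x clear] — {P1, P12, P4, P5}
5. P11@(0, 2) [-x clear] — {P1, P11, P12, P4, P5}
6. P7@(-1, 0) [-y clear] — {P1, P11, P12, P4, P5, P7}
7. P2@(1, 1) [+x clear] — {P1, P11, P12, P2, P4, P5, P7}
8. P3@(-2, 1) [-y clear] — {P1, P11, P12, P2, P3, P4, P5, P7}
9. P8@(1, 2) [+y clear] — {P1, P11, P12, P2, P3, P4, P5, P7, P8}

Valid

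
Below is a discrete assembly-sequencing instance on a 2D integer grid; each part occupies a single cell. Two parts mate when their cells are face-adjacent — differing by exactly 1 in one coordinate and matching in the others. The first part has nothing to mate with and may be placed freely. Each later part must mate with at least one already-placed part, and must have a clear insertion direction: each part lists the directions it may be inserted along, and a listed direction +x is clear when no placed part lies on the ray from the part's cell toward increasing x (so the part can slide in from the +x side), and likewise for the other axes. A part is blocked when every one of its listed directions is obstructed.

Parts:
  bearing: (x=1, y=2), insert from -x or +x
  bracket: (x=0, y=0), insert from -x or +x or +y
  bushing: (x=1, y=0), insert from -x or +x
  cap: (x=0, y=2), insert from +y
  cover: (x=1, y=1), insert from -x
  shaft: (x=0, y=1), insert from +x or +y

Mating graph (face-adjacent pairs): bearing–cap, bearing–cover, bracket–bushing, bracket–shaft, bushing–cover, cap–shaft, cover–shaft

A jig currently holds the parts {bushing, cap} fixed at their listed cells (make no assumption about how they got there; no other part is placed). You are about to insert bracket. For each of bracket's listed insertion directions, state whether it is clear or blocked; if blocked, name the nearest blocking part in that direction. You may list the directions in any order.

+x: blocked by bushing; +y: blocked by cap; -x: clear

-x: ray from bracket(0, 0) has no placed part ⇒ clear
+x: nearest on ray is bushing@(1, 0) ⇒ blocked
+y: nearest on ray is cap@(0, 2) ⇒ blocked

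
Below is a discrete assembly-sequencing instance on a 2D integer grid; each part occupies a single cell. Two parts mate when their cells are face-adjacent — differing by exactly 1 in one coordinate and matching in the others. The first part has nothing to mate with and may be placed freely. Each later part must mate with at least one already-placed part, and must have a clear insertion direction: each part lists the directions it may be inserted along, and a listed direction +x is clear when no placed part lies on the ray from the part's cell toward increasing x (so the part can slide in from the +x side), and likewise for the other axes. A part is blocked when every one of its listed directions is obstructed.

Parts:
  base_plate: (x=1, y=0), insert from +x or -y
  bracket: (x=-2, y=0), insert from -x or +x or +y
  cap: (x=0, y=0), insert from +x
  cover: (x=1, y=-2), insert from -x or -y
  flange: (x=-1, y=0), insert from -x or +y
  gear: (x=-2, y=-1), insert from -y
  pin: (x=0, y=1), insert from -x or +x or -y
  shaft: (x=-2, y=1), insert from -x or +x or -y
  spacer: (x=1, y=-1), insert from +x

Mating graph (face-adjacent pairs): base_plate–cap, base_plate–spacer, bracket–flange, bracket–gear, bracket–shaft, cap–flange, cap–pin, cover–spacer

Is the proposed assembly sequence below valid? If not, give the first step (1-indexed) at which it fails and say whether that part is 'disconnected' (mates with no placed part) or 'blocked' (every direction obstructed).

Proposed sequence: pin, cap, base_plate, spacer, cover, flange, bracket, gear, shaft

Valid

1. pin@(0, 1) [-x clear] — {pin}
2. cap@(0, 0) [+x clear] — {cap, pin}
3. base_plate@(1, 0) [+x clear] — {base_plate, cap, pin}
4. spacer@(1, -1) [+x clear] — {base_plate, cap, pin, spacer}
5. cover@(1, -2) [-x clear] — {base_plate, cap, cover, pin, spacer}
6. flange@(-1, 0) [-x clear] — {base_plate, cap, cover, flange, pin, spacer}
7. bracket@(-2, 0) [-x clear] — {base_plate, bracket, cap, cover, flange, pin, spacer}
8. gear@(-2, -1) [-y clear] — {base_plate, bracket, cap, cover, flange, gear, pin, spacer}
9. shaft@(-2, 1) [-x clear] — {base_plate, bracket, cap, cover, flange, gear, pin, shaft, spacer}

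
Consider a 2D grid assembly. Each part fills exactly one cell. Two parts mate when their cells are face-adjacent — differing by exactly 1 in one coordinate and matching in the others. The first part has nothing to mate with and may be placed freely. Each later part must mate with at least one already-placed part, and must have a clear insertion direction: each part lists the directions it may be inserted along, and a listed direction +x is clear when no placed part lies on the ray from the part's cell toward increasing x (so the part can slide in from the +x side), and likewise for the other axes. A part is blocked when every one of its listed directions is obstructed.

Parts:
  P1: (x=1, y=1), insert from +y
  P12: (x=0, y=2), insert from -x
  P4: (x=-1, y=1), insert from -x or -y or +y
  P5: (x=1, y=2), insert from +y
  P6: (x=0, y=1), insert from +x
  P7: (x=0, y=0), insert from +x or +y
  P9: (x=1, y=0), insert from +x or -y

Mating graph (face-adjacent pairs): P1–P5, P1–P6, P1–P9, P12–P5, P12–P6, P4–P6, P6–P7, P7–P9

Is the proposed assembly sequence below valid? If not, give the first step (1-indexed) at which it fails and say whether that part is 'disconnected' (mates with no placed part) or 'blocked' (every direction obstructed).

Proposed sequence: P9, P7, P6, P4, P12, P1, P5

Valid

1. P9@(1, 0) [+x clear] — {P9}
2. P7@(0, 0) [+y clear] — {P7, P9}
3. P6@(0, 1) [+x clear] — {P6, P7, P9}
4. P4@(-1, 1) [-x clear] — {P4, P6, P7, P9}
5. P12@(0, 2) [-x clear] — {P12, P4, P6, P7, P9}
6. P1@(1, 1) [+y clear] — {P1, P12, P4, P6, P7, P9}
7. P5@(1, 2) [+y clear] — {P1, P12, P4, P5, P6, P7, P9}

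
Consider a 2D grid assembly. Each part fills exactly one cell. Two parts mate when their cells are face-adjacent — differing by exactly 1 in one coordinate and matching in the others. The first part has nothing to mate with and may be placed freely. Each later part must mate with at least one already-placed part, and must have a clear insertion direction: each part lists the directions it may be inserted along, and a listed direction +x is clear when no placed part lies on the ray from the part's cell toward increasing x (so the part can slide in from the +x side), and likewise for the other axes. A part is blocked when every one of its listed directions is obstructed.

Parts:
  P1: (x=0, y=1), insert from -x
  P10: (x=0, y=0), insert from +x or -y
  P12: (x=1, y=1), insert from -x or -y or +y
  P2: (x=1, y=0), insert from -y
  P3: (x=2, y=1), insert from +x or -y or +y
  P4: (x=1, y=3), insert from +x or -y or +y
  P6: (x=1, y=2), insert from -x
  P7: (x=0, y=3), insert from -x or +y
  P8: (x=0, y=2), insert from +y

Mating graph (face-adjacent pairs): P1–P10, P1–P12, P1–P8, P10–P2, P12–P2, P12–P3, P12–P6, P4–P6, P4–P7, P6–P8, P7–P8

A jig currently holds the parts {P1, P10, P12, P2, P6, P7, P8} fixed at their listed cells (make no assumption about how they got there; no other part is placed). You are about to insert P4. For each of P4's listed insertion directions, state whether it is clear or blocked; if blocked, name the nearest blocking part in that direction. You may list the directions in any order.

+x: ray from P4(1, 3) has no placed part ⇒ clear
-y: nearest on ray is P6@(1, 2) ⇒ blocked
+y: ray from P4(1, 3) has no placed part ⇒ clear

+x: clear; +y: clear; -y: blocked by P6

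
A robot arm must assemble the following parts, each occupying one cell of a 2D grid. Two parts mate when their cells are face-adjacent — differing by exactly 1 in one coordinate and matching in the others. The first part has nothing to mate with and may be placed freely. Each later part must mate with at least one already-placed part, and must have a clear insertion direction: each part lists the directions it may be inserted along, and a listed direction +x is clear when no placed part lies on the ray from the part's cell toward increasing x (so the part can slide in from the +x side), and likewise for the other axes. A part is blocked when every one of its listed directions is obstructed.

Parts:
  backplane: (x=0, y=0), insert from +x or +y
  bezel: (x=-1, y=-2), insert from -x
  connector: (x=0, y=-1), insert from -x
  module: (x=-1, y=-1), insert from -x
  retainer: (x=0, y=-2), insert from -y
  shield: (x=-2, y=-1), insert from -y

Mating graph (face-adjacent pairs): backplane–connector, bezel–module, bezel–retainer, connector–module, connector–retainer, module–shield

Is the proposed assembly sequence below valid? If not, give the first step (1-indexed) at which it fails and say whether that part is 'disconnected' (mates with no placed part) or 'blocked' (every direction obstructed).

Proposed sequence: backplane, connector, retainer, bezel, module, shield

Valid

1. backplane@(0, 0) [+x clear] — {backplane}
2. connector@(0, -1) [-x clear] — {backplane, connector}
3. retainer@(0, -2) [-y clear] — {backplane, connector, retainer}
4. bezel@(-1, -2) [-x clear] — {backplane, bezel, connector, retainer}
5. module@(-1, -1) [-x clear] — {backplane, bezel, connector, module, retainer}
6. shield@(-2, -1) [-y clear] — {backplane, bezel, connector, module, retainer, shield}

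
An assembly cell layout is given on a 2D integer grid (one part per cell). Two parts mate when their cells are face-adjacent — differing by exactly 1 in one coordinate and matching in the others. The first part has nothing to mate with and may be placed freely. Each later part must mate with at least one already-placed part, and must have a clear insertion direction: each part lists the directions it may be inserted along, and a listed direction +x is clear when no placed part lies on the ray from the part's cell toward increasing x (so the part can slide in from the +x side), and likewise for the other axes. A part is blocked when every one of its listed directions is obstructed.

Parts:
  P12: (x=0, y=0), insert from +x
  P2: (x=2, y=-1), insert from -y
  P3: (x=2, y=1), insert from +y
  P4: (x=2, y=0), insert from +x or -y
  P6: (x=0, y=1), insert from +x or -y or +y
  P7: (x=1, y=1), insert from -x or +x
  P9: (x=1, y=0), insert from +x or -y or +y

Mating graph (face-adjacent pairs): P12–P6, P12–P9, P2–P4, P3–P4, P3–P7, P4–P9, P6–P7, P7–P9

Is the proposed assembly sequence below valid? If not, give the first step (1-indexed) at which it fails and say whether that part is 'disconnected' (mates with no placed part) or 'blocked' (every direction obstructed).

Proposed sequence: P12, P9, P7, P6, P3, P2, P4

1. P12@(0, 0) [+x clear] — {P12}
2. P9@(1, 0) [+x clear] — {P12, P9}
3. P7@(1, 1) [-x clear] — {P12, P7, P9}
4. P6@(0, 1) [+y clear] — {P12, P6, P7, P9}
5. P3@(2, 1) [+y clear] — {P12, P3, P6, P7, P9}
6. P2@(2, -1) — no placed neighbour ⇒ disconnected

Invalid at step 6 (disconnected)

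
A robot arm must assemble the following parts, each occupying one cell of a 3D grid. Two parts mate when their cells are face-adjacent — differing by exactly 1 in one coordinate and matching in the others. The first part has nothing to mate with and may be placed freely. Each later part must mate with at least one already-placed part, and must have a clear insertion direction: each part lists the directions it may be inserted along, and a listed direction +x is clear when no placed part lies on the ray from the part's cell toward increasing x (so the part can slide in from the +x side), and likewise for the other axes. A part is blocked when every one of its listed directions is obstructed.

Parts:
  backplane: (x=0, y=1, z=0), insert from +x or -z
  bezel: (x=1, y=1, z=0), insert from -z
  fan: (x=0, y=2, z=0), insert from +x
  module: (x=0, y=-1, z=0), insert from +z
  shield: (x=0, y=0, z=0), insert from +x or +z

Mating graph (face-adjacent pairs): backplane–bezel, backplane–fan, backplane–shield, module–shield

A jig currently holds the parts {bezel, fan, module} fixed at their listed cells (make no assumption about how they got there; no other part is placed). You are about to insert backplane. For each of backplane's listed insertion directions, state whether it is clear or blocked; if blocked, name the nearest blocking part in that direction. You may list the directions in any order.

+x: nearest on ray is bezel@(1, 1, 0) ⇒ blocked
-z: ray from backplane(0, 1, 0) has no placed part ⇒ clear

+x: blocked by bezel; -z: clear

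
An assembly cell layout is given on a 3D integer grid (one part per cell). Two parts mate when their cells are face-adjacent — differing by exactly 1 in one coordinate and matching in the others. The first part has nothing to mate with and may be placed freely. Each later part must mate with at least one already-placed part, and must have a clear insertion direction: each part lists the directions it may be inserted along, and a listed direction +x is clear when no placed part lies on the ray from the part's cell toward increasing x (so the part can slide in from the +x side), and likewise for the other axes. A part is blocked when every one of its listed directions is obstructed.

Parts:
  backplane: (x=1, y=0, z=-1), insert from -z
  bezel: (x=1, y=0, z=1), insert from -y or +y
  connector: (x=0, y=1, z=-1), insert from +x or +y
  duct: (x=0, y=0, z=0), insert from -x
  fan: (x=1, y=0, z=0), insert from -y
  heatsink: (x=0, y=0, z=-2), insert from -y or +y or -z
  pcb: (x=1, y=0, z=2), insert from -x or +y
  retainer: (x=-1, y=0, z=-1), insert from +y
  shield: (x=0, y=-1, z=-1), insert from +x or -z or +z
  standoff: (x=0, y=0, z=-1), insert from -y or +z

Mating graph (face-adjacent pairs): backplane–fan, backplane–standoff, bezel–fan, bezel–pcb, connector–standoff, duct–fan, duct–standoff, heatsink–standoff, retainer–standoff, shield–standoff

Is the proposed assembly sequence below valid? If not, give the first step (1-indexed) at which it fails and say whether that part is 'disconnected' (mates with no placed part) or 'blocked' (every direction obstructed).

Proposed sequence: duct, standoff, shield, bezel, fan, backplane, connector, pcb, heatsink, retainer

Invalid at step 4 (disconnected)

1. duct@(0, 0, 0) [-x clear] — {duct}
2. standoff@(0, 0, -1) [-y clear] — {duct, standoff}
3. shield@(0, -1, -1) [+x clear] — {duct, shield, standoff}
4. bezel@(1, 0, 1) — no placed neighbour ⇒ disconnected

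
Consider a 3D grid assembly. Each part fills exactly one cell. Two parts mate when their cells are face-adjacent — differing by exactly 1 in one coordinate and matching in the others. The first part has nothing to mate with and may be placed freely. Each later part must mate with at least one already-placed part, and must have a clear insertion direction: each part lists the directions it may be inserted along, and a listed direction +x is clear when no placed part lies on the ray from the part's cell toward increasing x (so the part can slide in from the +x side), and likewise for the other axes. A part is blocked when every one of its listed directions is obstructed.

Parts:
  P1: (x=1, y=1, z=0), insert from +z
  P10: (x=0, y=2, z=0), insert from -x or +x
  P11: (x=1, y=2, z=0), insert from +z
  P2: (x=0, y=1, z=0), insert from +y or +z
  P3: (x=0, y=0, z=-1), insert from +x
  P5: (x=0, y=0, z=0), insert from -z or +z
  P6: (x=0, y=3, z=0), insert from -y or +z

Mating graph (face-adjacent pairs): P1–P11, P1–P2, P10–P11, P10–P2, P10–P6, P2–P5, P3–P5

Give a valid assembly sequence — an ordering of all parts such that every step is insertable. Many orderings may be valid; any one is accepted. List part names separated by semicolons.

P5; P2; P10; P6; P11; P1; P3

1. P5@(0, 0, 0) [-z clear] — {P5}
2. P2@(0, 1, 0) [+y clear] — {P2, P5}
3. P10@(0, 2, 0) [-x clear] — {P10, P2, P5}
4. P6@(0, 3, 0) [+z clear] — {P10, P2, P5, P6}
5. P11@(1, 2, 0) [+z clear] — {P10, P11, P2, P5, P6}
6. P1@(1, 1, 0) [+z clear] — {P1, P10, P11, P2, P5, P6}
7. P3@(0, 0, -1) [+x clear] — {P1, P10, P11, P2, P3, P5, P6}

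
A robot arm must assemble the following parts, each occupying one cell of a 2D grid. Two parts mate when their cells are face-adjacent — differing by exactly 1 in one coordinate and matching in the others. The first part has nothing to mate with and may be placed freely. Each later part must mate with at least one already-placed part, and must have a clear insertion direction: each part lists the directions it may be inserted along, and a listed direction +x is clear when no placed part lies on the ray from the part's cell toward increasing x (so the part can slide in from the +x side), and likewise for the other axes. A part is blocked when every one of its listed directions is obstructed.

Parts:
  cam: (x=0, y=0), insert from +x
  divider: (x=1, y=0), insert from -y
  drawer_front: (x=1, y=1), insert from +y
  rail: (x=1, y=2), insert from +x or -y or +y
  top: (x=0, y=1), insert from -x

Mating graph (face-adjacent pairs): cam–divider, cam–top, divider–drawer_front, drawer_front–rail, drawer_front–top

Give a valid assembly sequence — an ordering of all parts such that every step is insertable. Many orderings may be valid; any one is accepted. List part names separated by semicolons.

1. top@(0, 1) [-x clear] — {top}
2. cam@(0, 0) [+x clear] — {cam, top}
3. drawer_front@(1, 1) [+y clear] — {cam, drawer_front, top}
4. rail@(1, 2) [+x clear] — {cam, drawer_front, rail, top}
5. divider@(1, 0) [-y clear] — {cam, divider, drawer_front, rail, top}

top; cam; drawer_front; rail; divider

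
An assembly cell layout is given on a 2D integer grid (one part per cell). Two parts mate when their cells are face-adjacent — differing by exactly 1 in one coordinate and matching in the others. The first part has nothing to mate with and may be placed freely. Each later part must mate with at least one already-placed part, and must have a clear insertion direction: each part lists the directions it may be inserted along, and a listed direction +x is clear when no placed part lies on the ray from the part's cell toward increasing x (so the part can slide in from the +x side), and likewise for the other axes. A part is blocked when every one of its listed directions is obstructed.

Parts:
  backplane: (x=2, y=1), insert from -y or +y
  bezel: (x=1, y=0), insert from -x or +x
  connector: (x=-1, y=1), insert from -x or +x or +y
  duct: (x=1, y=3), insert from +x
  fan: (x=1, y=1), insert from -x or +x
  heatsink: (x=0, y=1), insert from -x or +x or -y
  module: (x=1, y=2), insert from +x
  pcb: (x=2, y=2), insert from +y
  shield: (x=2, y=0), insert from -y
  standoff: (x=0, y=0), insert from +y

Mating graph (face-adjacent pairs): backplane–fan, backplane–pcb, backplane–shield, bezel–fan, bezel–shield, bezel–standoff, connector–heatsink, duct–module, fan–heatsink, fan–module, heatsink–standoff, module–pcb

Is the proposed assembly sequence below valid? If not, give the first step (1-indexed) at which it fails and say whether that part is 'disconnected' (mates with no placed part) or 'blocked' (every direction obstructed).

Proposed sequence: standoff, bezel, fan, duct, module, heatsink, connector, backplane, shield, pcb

Invalid at step 4 (disconnected)

1. standoff@(0, 0) [+y clear] — {standoff}
2. bezel@(1, 0) [+x clear] — {bezel, standoff}
3. fan@(1, 1) [-x clear] — {bezel, fan, standoff}
4. duct@(1, 3) — no placed neighbour ⇒ disconnected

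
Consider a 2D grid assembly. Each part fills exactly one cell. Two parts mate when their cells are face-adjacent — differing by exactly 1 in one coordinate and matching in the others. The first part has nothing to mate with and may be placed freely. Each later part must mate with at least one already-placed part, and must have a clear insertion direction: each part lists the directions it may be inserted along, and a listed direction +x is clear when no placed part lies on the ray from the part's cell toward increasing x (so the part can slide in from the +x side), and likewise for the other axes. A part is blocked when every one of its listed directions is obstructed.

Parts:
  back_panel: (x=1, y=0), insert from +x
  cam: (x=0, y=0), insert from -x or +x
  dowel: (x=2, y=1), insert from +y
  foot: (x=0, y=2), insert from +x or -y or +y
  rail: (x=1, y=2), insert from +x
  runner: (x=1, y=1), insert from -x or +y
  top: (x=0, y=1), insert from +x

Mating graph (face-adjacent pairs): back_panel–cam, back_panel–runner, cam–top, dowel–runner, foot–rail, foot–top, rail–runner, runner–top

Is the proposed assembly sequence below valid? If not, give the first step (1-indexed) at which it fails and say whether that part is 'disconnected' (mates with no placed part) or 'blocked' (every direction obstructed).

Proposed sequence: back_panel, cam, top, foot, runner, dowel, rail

Valid

1. back_panel@(1, 0) [+x clear] — {back_panel}
2. cam@(0, 0) [-x clear] — {back_panel, cam}
3. top@(0, 1) [+x clear] — {back_panel, cam, top}
4. foot@(0, 2) [+x clear] — {back_panel, cam, foot, top}
5. runner@(1, 1) [+y clear] — {back_panel, cam, foot, runner, top}
6. dowel@(2, 1) [+y clear] — {back_panel, cam, dowel, foot, runner, top}
7. rail@(1, 2) [+x clear] — {back_panel, cam, dowel, foot, rail, runner, top}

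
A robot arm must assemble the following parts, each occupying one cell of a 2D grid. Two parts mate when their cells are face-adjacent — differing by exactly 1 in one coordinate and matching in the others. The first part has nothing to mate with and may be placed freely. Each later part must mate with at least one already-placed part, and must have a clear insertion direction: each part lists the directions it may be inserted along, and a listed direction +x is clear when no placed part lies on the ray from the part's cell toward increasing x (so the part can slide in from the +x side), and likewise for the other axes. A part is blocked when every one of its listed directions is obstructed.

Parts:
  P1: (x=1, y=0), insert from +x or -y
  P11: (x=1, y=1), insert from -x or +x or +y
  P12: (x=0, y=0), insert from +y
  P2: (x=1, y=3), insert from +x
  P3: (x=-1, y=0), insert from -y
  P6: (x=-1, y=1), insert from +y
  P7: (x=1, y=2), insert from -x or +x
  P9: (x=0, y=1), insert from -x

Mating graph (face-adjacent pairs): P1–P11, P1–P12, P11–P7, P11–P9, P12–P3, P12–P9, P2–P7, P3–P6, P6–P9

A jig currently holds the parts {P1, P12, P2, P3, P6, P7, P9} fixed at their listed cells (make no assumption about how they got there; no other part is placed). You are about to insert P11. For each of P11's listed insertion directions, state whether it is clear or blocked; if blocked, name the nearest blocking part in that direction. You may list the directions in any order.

-x: nearest on ray is P9@(0, 1) ⇒ blocked
+x: ray from P11(1, 1) has no placed part ⇒ clear
+y: nearest on ray is P7@(1, 2) ⇒ blocked

+x: clear; +y: blocked by P7; -x: blocked by P9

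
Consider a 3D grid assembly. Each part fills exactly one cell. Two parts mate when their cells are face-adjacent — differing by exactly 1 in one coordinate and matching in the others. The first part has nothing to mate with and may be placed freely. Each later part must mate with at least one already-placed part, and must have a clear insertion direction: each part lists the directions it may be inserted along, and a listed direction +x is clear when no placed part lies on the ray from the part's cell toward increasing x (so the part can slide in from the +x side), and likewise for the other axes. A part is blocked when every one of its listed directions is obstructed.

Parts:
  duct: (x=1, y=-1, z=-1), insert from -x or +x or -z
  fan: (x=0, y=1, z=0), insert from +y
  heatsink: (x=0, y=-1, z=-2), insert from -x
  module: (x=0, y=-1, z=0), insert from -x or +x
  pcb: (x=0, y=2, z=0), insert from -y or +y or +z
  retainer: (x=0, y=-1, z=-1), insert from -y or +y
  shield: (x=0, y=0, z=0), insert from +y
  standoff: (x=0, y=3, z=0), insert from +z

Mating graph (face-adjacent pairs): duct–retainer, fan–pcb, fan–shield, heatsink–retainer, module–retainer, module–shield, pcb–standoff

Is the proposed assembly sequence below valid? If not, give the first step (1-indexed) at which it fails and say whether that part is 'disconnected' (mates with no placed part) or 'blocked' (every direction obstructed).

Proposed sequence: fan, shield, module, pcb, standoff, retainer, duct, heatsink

Invalid at step 2 (blocked)

1. fan@(0, 1, 0) [+y clear] — {fan}
2. shield@(0, 0, 0) — +y all obstructed ⇒ blocked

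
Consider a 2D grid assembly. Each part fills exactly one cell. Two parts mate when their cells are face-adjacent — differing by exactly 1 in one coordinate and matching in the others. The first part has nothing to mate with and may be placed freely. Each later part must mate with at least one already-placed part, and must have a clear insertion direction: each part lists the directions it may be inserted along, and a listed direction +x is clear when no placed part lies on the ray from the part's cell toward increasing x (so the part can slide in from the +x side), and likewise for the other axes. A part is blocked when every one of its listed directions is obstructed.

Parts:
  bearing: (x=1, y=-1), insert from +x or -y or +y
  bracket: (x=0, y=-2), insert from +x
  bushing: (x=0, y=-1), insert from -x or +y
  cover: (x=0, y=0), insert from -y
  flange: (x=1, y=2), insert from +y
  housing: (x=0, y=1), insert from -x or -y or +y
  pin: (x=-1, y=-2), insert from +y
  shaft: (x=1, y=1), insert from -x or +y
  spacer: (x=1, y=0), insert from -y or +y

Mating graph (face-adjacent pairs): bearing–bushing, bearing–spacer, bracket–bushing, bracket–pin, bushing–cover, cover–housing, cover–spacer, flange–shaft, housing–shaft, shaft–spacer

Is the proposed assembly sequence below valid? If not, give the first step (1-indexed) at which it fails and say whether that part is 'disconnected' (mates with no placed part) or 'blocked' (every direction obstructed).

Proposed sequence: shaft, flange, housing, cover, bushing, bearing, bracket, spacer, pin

Invalid at step 8 (blocked)

1. shaft@(1, 1) [-x clear] — {shaft}
2. flange@(1, 2) [+y clear] — {flange, shaft}
3. housing@(0, 1) [-x clear] — {flange, housing, shaft}
4. cover@(0, 0) [-y clear] — {cover, flange, housing, shaft}
5. bushing@(0, -1) [-x clear] — {bushing, cover, flange, housing, shaft}
6. bearing@(1, -1) [+x clear] — {bearing, bushing, cover, flange, housing, shaft}
7. bracket@(0, -2) [+x clear] — {bearing, bracket, bushing, cover, flange, housing, shaft}
8. spacer@(1, 0) — -y/+y all obstructed ⇒ blocked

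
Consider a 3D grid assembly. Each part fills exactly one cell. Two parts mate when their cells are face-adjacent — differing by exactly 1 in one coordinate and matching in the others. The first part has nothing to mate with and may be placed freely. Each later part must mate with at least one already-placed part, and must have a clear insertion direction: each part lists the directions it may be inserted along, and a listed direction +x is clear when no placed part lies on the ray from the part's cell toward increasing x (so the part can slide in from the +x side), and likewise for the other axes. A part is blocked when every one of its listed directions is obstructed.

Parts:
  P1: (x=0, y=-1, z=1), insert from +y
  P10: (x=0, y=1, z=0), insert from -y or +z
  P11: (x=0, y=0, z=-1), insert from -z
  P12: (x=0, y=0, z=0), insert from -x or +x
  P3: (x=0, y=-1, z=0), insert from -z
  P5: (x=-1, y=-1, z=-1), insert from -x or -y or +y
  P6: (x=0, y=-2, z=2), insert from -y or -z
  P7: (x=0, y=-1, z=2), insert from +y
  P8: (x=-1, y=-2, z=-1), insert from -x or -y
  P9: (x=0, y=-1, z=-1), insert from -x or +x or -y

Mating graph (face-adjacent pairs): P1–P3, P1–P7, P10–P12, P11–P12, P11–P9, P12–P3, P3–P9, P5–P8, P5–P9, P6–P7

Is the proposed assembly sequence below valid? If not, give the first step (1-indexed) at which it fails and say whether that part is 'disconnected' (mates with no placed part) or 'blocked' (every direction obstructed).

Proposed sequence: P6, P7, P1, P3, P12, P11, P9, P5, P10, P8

1. P6@(0, -2, 2) [-y clear] — {P6}
2. P7@(0, -1, 2) [+y clear] — {P6, P7}
3. P1@(0, -1, 1) [+y clear] — {P1, P6, P7}
4. P3@(0, -1, 0) [-z clear] — {P1, P3, P6, P7}
5. P12@(0, 0, 0) [-x clear] — {P1, P12, P3, P6, P7}
6. P11@(0, 0, -1) [-z clear] — {P1, P11, P12, P3, P6, P7}
7. P9@(0, -1, -1) [-x clear] — {P1, P11, P12, P3, P6, P7, P9}
8. P5@(-1, -1, -1) [-x clear] — {P1, P11, P12, P3, P5, P6, P7, P9}
9. P10@(0, 1, 0) [+z clear] — {P1, P10, P11, P12, P3, P5, P6, P7, P9}
10. P8@(-1, -2, -1) [-x clear] — {P1, P10, P11, P12, P3, P5, P6, P7, P8, P9}

Valid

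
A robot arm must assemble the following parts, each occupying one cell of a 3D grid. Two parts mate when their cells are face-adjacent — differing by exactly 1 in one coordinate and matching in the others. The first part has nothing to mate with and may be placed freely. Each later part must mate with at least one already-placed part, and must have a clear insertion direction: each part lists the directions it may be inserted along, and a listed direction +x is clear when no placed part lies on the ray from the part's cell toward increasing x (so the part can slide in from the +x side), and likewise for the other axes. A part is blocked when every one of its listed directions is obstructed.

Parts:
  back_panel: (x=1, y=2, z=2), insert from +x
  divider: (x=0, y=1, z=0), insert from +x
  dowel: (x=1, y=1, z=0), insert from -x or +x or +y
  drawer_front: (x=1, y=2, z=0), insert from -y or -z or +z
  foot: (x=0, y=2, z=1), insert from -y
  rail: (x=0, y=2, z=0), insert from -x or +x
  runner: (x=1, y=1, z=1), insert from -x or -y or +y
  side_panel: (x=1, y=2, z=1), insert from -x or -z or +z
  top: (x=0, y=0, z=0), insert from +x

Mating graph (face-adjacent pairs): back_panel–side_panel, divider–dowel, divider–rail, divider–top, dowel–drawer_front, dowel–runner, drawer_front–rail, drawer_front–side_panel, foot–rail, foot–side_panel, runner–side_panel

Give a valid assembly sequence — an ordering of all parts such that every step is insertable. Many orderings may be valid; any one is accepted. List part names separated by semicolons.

foot; side_panel; runner; rail; back_panel; divider; top; dowel; drawer_front

1. foot@(0, 2, 1) [-y clear] — {foot}
2. side_panel@(1, 2, 1) [-z clear] — {foot, side_panel}
3. runner@(1, 1, 1) [-x clear] — {foot, runner, side_panel}
4. rail@(0, 2, 0) [-x clear] — {foot, rail, runner, side_panel}
5. back_panel@(1, 2, 2) [+x clear] — {back_panel, foot, rail, runner, side_panel}
6. divider@(0, 1, 0) [+x clear] — {back_panel, divider, foot, rail, runner, side_panel}
7. top@(0, 0, 0) [+x clear] — {back_panel, divider, foot, rail, runner, side_panel, top}
8. dowel@(1, 1, 0) [+x clear] — {back_panel, divider, dowel, foot, rail, runner, side_panel, top}
9. drawer_front@(1, 2, 0) [-z clear] — {back_panel, divider, dowel, drawer_front, foot, rail, runner, side_panel, top}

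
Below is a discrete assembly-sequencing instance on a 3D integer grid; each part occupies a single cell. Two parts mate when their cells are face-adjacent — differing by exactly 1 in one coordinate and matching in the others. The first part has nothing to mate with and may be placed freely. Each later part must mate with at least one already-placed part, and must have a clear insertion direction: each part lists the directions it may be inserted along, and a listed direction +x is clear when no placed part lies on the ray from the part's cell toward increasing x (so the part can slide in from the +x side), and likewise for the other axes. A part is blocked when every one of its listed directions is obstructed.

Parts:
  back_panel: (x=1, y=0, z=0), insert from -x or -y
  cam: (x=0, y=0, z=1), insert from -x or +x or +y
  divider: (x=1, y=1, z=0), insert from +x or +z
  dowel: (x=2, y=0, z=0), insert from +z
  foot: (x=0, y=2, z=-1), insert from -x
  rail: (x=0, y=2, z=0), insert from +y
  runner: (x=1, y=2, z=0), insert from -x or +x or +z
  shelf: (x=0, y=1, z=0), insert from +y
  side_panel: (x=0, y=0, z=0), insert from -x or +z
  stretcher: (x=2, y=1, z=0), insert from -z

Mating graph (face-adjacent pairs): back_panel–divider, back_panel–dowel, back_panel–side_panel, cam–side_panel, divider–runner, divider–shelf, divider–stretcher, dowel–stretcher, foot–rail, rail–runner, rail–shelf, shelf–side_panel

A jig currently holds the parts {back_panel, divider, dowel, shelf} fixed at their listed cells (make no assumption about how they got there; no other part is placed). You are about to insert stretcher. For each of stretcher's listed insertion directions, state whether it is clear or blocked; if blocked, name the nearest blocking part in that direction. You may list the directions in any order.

-z: clear

-z: ray from stretcher(2, 1, 0) has no placed part ⇒ clear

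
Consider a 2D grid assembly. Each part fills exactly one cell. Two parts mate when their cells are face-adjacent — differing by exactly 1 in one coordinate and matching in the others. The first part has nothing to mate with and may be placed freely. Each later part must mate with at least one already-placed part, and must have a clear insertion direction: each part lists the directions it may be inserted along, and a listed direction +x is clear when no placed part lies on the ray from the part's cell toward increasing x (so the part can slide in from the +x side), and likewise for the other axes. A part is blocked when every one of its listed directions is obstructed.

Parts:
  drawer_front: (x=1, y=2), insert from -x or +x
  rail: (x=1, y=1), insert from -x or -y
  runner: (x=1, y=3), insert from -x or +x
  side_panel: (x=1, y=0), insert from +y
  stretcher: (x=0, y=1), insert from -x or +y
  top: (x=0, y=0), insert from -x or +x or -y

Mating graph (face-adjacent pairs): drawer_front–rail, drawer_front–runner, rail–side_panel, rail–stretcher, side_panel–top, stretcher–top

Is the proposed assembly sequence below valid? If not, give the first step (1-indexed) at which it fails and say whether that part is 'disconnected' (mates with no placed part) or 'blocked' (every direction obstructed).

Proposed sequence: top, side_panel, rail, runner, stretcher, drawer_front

1. top@(0, 0) [-x clear] — {top}
2. side_panel@(1, 0) [+y clear] — {side_panel, top}
3. rail@(1, 1) [-x clear] — {rail, side_panel, top}
4. runner@(1, 3) — no placed neighbour ⇒ disconnected

Invalid at step 4 (disconnected)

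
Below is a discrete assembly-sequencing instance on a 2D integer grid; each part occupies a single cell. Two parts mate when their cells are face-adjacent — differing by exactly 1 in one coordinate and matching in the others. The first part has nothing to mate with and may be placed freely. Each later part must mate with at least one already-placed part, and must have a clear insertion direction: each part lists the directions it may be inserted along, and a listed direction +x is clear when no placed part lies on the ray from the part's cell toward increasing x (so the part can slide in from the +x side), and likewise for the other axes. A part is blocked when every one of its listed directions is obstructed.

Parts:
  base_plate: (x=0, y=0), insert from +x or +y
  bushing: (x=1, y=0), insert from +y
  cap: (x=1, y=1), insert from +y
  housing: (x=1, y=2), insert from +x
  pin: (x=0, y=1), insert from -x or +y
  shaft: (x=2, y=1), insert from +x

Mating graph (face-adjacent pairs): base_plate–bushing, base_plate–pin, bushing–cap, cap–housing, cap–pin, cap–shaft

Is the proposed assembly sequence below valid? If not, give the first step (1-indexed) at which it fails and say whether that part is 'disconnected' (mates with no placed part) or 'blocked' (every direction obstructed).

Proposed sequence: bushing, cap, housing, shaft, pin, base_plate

1. bushing@(1, 0) [+y clear] — {bushing}
2. cap@(1, 1) [+y clear] — {bushing, cap}
3. housing@(1, 2) [+x clear] — {bushing, cap, housing}
4. shaft@(2, 1) [+x clear] — {bushing, cap, housing, shaft}
5. pin@(0, 1) [-x clear] — {bushing, cap, housing, pin, shaft}
6. base_plate@(0, 0) — +x/+y all obstructed ⇒ blocked

Invalid at step 6 (blocked)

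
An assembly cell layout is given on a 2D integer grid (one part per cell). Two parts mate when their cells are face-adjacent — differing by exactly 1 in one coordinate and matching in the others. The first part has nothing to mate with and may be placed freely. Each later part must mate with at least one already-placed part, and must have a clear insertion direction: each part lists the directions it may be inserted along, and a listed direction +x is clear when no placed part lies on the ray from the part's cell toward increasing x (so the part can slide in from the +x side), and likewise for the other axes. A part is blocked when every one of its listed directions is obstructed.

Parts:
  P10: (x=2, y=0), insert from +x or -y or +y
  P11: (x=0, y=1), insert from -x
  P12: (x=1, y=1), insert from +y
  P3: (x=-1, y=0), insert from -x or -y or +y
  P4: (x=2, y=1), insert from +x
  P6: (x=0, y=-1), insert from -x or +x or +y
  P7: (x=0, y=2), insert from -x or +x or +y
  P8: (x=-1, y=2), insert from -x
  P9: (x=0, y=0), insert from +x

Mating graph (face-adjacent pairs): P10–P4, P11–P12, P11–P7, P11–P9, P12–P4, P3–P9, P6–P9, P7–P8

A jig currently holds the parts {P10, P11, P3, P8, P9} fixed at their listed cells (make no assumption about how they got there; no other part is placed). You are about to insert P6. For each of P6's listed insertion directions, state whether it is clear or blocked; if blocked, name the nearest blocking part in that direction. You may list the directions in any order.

+x: clear; +y: blocked by P9; -x: clear

-x: ray from P6(0, -1) has no placed part ⇒ clear
+x: ray from P6(0, -1) has no placed part ⇒ clear
+y: nearest on ray is P9@(0, 0) ⇒ blocked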